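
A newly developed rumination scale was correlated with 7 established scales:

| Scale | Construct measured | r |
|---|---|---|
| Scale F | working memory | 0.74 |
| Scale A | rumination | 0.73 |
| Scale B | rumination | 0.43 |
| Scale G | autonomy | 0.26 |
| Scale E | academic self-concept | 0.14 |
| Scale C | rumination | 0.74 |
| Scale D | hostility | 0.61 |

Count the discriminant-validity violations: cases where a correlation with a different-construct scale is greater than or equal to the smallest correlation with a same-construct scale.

2

Convergent (same construct = rumination): Scale A, Scale B, Scale C.
Smallest convergent = 0.43. Discriminant values: 0.74, 0.26, 0.14, 0.61; count ≥ 0.43 → 2.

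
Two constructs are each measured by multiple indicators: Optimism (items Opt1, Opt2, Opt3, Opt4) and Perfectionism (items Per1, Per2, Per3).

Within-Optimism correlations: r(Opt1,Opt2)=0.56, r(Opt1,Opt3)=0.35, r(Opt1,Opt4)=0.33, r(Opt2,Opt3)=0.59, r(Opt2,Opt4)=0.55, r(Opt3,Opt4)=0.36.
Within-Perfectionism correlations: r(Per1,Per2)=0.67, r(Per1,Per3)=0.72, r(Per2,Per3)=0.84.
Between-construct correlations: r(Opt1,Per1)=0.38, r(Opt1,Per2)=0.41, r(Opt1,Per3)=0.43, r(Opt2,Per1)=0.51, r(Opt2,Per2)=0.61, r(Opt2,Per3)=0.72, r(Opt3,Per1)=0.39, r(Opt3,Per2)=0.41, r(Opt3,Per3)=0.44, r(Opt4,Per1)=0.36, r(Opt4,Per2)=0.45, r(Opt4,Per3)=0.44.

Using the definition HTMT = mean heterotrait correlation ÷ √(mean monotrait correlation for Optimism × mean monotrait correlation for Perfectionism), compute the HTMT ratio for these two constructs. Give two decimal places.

Mean heterotrait r = 5.55/12 = 0.4625.
Mean within-Opt = 2.74/6 = 0.4567; mean within-Per = 2.23/3 = 0.7433.
Geometric mean = √(0.4567 × 0.7433) = 0.5826.
HTMT = 0.4625 / 0.5826 = 0.79.

0.79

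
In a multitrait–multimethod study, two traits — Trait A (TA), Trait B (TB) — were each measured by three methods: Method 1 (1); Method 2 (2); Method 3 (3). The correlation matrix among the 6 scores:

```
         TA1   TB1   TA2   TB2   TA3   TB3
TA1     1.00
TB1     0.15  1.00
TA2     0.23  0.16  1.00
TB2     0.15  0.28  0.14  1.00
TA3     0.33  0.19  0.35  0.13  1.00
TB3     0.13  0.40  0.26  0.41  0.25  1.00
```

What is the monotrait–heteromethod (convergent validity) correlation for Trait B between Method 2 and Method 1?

Same trait (TB), different methods: r(TB2, TB1) = 0.28.

0.28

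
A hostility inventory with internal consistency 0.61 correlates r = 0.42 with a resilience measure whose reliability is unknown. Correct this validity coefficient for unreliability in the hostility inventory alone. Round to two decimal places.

0.54

Single correction: r_c = r_obs / √r_xx = 0.42 / √0.61 = 0.42 / 0.7810 ≈ 0.54.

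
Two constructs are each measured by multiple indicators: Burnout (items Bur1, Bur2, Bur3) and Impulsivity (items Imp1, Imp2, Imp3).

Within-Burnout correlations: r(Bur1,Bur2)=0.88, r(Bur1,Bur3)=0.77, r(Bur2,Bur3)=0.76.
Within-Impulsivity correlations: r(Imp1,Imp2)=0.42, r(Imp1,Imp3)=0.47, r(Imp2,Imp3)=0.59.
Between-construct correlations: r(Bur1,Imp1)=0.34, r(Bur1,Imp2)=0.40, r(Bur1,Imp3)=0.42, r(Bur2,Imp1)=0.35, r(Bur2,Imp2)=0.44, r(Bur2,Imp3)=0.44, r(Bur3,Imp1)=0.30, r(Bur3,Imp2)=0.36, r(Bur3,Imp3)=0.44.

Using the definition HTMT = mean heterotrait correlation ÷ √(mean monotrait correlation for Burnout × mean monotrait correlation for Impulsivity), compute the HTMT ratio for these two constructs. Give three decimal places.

Between-construct mean = 3.49/9 = 0.3878.
Mean within-Bur = 2.41/3 = 0.8033; mean within-Imp = 1.48/3 = 0.4933.
Geometric mean = √(0.8033 × 0.4933) = 0.6295.
HTMT = 0.3878 / 0.6295 = 0.616.

0.616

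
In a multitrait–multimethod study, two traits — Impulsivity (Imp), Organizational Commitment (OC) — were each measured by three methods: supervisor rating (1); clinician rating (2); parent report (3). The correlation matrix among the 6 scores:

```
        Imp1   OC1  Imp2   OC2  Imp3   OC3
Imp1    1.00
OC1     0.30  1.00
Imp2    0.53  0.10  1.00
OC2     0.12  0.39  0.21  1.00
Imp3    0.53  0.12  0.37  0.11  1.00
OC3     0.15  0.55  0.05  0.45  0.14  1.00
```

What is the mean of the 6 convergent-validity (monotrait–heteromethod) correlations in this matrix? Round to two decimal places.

Convergent values: 0.53, 0.53, 0.37, 0.39, 0.55, 0.45; mean = 2.82/6 = 0.47.

0.47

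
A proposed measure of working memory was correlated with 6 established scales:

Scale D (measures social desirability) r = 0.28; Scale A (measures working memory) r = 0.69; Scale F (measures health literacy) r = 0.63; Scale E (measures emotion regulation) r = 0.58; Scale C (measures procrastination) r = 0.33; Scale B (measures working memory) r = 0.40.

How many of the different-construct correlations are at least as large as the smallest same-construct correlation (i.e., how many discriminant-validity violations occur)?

Convergent (same construct = working memory): Scale A, Scale B.
Smallest convergent = 0.40. Discriminant values: 0.28, 0.63, 0.58, 0.33; count ≥ 0.40 → 2.

2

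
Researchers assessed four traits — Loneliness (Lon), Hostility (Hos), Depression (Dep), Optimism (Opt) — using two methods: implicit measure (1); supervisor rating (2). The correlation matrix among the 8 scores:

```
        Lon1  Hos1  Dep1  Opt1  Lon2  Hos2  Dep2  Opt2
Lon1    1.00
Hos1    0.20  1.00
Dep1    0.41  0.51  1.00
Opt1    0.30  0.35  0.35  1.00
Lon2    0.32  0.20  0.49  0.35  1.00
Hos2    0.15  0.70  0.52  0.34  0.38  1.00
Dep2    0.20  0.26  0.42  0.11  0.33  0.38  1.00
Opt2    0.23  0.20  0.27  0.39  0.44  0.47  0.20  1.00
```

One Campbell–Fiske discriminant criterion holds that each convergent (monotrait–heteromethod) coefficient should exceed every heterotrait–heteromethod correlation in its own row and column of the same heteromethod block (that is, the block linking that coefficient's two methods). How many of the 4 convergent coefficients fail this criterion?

2

Convergent coefficients and their comparison sets:
Lon (methods 1·2): 0.32 vs {0.15, 0.20, 0.20, 0.49, 0.23, 0.35} → fail.
Hos (methods 1·2): 0.70 vs {0.20, 0.15, 0.26, 0.52, 0.20, 0.34} → pass.
Dep (methods 1·2): 0.42 vs {0.49, 0.20, 0.52, 0.26, 0.27, 0.11} → fail.
Opt (methods 1·2): 0.39 vs {0.35, 0.23, 0.34, 0.20, 0.11, 0.27} → pass.
2 of 4 fail.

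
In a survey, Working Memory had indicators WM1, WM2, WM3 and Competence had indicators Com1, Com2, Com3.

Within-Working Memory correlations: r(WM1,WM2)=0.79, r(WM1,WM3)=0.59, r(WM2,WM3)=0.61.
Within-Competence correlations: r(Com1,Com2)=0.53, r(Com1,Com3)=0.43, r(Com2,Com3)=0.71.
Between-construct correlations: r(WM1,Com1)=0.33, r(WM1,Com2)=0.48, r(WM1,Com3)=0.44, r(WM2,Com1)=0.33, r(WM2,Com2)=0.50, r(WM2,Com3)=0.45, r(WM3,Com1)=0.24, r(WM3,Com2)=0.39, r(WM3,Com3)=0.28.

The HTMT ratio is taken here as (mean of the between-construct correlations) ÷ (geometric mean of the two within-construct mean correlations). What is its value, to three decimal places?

Between-construct mean = 3.44/9 = 0.3822.
Mean within-WM = 1.99/3 = 0.6633; mean within-Com = 1.67/3 = 0.5567.
Geometric mean = √(0.6633 × 0.5567) = 0.6077.
HTMT = 0.3822 / 0.6077 = 0.629.

0.629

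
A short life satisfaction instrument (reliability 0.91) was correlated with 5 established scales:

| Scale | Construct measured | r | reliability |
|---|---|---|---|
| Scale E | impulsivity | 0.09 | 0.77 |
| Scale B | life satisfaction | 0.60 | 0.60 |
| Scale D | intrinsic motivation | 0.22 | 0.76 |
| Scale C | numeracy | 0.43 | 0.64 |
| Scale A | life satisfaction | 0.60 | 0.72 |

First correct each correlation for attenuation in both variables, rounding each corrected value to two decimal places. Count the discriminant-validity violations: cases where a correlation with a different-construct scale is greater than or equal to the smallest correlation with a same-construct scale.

0

Disattenuated r (r / √(r_scale · r_new)):
  Scale E (disc): 0.09 / √(0.77·0.91) = 0.11
  Scale B (conv): 0.60 / √(0.60·0.91) = 0.81
  Scale D (disc): 0.22 / √(0.76·0.91) = 0.26
  Scale C (disc): 0.43 / √(0.64·0.91) = 0.56
  Scale A (conv): 0.60 / √(0.72·0.91) = 0.74
Smallest convergent = 0.74. Discriminant values: 0.11, 0.26, 0.56; count ≥ 0.74 → 0.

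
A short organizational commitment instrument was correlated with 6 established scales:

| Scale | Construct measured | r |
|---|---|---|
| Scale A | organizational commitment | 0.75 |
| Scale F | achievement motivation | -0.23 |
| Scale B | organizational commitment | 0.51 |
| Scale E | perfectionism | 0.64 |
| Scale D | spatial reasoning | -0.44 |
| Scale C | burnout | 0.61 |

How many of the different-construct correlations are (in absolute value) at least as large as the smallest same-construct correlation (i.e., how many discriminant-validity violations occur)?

2

Convergent (same construct = organizational commitment): Scale A, Scale B.
Smallest convergent = 0.51. Discriminant |r|: 0.23, 0.64, 0.44, 0.61; count ≥ 0.51 → 2.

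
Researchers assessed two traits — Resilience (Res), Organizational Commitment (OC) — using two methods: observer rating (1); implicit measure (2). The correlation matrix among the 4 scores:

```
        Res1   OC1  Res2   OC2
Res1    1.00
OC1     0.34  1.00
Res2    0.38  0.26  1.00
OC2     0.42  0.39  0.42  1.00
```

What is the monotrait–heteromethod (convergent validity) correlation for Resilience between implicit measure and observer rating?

Same trait (Res), different methods: r(Res2, Res1) = 0.38.

0.38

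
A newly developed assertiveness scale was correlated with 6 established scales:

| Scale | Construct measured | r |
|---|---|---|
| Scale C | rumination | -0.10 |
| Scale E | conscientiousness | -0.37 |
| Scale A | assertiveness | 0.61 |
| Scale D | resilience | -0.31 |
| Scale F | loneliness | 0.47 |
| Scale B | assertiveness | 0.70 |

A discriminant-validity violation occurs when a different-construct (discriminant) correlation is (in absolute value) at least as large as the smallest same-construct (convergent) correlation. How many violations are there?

Convergent (same construct = assertiveness): Scale A, Scale B.
Smallest convergent = 0.61. Discriminant |r|: 0.10, 0.37, 0.31, 0.47; count ≥ 0.61 → 0.

0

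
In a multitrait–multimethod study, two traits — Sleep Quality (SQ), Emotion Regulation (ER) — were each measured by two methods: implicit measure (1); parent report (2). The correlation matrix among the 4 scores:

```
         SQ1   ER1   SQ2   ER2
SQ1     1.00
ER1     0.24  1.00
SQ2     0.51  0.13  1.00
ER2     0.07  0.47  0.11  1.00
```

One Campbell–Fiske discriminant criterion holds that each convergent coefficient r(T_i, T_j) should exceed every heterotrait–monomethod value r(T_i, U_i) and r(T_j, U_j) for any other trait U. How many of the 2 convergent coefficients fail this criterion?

0

Each convergent coefficient versus the relevant comparison correlations:
SQ (methods 1·2): 0.51 vs {0.24, 0.11} → pass.
ER (methods 1·2): 0.47 vs {0.24, 0.11} → pass.
0 of 2 fail.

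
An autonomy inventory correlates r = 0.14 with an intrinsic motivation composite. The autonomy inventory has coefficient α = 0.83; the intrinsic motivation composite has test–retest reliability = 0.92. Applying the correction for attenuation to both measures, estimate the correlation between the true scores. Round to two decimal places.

0.16

r_true = r_obs / √(r_xx · r_yy) = 0.14 / √(0.83 × 0.92) = 0.14 / √0.7636 = 0.14 / 0.8738 ≈ 0.16.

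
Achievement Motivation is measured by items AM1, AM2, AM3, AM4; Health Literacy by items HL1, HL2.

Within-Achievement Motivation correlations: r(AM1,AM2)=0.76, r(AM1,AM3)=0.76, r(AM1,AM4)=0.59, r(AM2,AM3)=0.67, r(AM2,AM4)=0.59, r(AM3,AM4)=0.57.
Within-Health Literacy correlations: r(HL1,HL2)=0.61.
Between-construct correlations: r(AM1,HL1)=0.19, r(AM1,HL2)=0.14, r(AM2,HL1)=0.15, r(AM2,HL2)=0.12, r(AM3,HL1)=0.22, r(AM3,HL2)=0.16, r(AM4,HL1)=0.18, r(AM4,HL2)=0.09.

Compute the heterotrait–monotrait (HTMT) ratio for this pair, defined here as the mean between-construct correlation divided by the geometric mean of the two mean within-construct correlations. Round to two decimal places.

Between-construct mean = 1.25/8 = 0.1563.
Mean within-AM = 3.94/6 = 0.6567; mean within-HL = 0.61/1 = 0.6100.
Geometric mean = √(0.6567 × 0.6100) = 0.6329.
HTMT = 0.1563 / 0.6329 = 0.25.

0.25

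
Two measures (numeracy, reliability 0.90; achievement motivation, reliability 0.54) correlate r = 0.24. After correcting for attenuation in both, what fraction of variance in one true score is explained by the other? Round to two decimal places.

Disattenuated r = 0.24 / √(0.90 × 0.54) = 0.24 / 0.6971 = 0.3443.
Shared true-score variance = 0.3443² = 0.1185 ≈ 0.12.

0.12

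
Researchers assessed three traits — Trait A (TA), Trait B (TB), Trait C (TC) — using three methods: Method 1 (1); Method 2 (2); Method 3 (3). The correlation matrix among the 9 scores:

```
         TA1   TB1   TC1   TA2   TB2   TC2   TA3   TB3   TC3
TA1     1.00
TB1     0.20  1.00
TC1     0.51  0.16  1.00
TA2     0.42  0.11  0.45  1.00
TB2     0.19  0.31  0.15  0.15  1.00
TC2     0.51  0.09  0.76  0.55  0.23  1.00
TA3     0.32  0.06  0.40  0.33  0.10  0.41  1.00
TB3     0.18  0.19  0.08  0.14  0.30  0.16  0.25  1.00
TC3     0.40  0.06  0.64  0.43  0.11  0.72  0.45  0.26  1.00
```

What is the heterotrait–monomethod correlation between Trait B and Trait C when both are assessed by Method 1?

0.16

Different traits, same method: r(TB1, TC1) = 0.16.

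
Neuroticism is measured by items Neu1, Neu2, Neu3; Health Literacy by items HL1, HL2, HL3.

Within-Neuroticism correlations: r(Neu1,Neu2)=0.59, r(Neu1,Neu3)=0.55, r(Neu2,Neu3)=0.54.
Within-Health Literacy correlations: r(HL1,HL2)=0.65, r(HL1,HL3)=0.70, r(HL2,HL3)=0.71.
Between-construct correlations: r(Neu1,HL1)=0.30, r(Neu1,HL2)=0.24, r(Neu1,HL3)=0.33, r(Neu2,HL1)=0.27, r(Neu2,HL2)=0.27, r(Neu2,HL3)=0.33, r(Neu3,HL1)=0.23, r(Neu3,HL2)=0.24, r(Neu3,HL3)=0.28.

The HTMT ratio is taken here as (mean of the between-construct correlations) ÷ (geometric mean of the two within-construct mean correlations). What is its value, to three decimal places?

0.446

Mean between = 2.49/9 = 0.2767.
Mean within-Neu = 1.68/3 = 0.5600; mean within-HL = 2.06/3 = 0.6867.
Geometric mean = √(0.5600 × 0.6867) = 0.6201.
HTMT = 0.2767 / 0.6201 = 0.446.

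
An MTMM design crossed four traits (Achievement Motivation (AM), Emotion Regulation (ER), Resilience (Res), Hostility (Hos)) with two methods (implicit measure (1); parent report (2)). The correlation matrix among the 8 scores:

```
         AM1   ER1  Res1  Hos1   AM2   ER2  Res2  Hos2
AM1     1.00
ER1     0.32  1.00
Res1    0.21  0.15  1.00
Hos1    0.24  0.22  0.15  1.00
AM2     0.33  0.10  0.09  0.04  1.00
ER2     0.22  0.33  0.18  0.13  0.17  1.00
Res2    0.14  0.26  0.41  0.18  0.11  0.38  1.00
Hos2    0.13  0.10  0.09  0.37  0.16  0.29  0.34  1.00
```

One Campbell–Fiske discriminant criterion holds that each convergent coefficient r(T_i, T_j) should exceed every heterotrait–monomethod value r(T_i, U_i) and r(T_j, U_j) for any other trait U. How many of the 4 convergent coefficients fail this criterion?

1

Each convergent coefficient versus the relevant comparison correlations:
AM (methods 1·2): 0.33 vs {0.32, 0.17, 0.21, 0.11, 0.24, 0.16} → pass.
ER (methods 1·2): 0.33 vs {0.32, 0.17, 0.15, 0.38, 0.22, 0.29} → fail.
Res (methods 1·2): 0.41 vs {0.21, 0.11, 0.15, 0.38, 0.15, 0.34} → pass.
Hos (methods 1·2): 0.37 vs {0.24, 0.16, 0.22, 0.29, 0.15, 0.34} → pass.
1 of 4 fail.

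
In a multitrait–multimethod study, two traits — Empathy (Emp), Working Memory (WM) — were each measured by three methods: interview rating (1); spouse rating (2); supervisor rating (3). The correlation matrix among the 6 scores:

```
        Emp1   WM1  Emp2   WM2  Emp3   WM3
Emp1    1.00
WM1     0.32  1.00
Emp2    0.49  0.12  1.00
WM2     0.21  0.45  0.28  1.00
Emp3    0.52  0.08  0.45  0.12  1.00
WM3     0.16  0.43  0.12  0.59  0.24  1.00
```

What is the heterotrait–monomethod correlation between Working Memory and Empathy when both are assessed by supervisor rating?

0.24

Different traits, same method: r(WM3, Emp3) = 0.24.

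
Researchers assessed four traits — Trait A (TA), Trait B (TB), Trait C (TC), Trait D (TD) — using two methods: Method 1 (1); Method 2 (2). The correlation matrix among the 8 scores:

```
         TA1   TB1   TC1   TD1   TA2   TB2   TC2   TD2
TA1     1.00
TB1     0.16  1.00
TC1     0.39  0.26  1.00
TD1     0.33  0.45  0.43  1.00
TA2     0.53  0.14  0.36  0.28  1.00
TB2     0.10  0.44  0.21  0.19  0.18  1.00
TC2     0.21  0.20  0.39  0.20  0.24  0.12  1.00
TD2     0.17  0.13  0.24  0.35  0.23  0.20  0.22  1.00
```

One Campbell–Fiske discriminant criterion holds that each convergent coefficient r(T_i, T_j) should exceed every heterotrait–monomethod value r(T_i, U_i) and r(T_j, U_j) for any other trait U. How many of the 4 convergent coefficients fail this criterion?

3

Convergent coefficients and their comparison sets:
TA (methods 1·2): 0.53 vs {0.16, 0.18, 0.39, 0.24, 0.33, 0.23} → pass.
TB (methods 1·2): 0.44 vs {0.16, 0.18, 0.26, 0.12, 0.45, 0.20} → fail.
TC (methods 1·2): 0.39 vs {0.39, 0.24, 0.26, 0.12, 0.43, 0.22} → fail.
TD (methods 1·2): 0.35 vs {0.33, 0.23, 0.45, 0.20, 0.43, 0.22} → fail.
3 of 4 fail.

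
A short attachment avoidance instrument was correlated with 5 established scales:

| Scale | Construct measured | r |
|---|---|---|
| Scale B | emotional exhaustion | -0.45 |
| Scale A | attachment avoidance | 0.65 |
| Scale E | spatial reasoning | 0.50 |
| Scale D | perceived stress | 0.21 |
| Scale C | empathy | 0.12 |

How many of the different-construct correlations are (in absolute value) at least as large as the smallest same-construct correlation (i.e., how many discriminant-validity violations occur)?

0

Convergent (same construct = attachment avoidance): Scale A.
Smallest convergent = 0.65. Discriminant |r|: 0.45, 0.50, 0.21, 0.12; count ≥ 0.65 → 0.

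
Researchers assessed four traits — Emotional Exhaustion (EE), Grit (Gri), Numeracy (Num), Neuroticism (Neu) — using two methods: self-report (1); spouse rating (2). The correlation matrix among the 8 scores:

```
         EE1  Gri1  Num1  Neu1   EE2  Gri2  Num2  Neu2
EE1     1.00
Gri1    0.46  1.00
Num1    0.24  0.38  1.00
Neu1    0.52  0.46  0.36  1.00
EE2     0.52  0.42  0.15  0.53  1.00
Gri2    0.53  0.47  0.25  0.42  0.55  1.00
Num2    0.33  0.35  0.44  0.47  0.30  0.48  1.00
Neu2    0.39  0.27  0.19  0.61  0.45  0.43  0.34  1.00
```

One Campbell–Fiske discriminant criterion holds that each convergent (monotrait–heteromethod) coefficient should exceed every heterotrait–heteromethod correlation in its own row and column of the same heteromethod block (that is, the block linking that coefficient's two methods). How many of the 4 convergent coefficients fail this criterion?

Convergent coefficients and their comparison sets:
EE (methods 1·2): 0.52 vs {0.53, 0.42, 0.33, 0.15, 0.39, 0.53} → fail.
Gri (methods 1·2): 0.47 vs {0.42, 0.53, 0.35, 0.25, 0.27, 0.42} → fail.
Num (methods 1·2): 0.44 vs {0.15, 0.33, 0.25, 0.35, 0.19, 0.47} → fail.
Neu (methods 1·2): 0.61 vs {0.53, 0.39, 0.42, 0.27, 0.47, 0.19} → pass.
3 of 4 fail.

3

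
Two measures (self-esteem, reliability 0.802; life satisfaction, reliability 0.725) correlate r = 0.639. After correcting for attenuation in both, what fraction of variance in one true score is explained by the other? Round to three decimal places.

0.702

Disattenuated r = 0.639 / √(0.802 × 0.725) = 0.639 / 0.7625 = 0.8380.
Shared true-score variance = 0.8380² = 0.7022 ≈ 0.702.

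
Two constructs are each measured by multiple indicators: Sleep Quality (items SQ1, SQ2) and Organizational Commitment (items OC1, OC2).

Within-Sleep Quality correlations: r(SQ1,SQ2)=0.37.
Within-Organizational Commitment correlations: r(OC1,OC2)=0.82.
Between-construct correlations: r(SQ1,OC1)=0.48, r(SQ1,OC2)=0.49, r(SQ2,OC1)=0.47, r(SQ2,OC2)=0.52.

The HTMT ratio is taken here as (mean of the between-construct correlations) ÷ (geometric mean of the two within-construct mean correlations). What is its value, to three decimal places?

0.890

Mean between = 1.96/4 = 0.4900.
Mean within-SQ = 0.37/1 = 0.3700; mean within-OC = 0.82/1 = 0.8200.
Geometric mean = √(0.3700 × 0.8200) = 0.5508.
HTMT = 0.4900 / 0.5508 = 0.890.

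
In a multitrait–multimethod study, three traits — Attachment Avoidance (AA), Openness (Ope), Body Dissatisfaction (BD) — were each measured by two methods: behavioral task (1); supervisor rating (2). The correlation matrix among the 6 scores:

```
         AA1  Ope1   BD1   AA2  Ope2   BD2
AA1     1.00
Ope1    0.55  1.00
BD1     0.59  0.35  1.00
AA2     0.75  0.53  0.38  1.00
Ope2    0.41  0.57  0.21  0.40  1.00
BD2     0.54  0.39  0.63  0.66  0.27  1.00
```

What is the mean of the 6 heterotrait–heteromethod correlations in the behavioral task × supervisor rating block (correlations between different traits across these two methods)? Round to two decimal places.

0.41

HTHM values (method 1 × method 2): 0.41, 0.54, 0.53, 0.39, 0.38, 0.21; mean = 2.46/6 = 0.41.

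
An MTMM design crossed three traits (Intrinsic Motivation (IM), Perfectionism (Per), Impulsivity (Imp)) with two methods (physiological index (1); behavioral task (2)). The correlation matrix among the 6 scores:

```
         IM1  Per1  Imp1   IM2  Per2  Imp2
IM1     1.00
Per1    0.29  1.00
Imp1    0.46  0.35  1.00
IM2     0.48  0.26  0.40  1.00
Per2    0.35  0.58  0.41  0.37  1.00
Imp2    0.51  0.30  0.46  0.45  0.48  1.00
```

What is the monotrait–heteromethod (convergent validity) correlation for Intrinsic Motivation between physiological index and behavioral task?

0.48

Same trait (IM), different methods: r(IM1, IM2) = 0.48.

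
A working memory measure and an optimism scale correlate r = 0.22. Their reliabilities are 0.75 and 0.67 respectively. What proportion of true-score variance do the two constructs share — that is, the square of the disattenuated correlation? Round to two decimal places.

Disattenuated r = 0.22 / √(0.75 × 0.67) = 0.22 / 0.7089 = 0.3103.
Shared true-score variance = 0.3103² = 0.0963 ≈ 0.10.

0.10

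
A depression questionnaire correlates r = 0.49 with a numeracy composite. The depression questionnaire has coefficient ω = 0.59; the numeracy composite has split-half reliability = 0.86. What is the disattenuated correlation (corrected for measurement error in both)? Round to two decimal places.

r_true = r_obs / √(r_xx · r_yy) = 0.49 / √(0.59 × 0.86) = 0.49 / √0.5074 = 0.49 / 0.7123 ≈ 0.69.

0.69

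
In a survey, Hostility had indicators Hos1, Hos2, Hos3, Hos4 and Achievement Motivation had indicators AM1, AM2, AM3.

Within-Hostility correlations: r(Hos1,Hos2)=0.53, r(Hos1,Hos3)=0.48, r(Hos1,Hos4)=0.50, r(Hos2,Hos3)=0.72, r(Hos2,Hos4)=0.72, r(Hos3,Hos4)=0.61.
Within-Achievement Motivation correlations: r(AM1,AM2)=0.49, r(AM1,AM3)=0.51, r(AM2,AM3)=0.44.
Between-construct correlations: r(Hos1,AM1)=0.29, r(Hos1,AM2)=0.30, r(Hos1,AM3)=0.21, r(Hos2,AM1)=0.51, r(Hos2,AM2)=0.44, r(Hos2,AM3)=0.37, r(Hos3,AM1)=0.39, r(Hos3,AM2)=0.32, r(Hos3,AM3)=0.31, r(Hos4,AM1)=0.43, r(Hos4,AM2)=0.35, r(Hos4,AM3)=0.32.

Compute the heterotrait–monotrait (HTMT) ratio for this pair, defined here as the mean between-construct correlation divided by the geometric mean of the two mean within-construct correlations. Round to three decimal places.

0.662

Mean between = 4.24/12 = 0.3533.
Mean within-Hos = 3.56/6 = 0.5933; mean within-AM = 1.44/3 = 0.4800.
Geometric mean = √(0.5933 × 0.4800) = 0.5337.
HTMT = 0.3533 / 0.5337 = 0.662.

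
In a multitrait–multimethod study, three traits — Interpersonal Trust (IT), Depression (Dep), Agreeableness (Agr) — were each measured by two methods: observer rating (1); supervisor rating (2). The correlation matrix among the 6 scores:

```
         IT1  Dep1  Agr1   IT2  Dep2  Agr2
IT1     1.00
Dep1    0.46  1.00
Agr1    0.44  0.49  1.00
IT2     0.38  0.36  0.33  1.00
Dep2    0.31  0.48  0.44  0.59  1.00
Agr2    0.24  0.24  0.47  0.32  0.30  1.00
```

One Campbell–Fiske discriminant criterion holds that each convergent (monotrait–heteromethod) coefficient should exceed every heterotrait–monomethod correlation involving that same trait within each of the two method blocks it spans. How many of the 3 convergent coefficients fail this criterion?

3

Convergent coefficients and their comparison sets:
IT (methods 1·2): 0.38 vs {0.46, 0.59, 0.44, 0.32} → fail.
Dep (methods 1·2): 0.48 vs {0.46, 0.59, 0.49, 0.30} → fail.
Agr (methods 1·2): 0.47 vs {0.44, 0.32, 0.49, 0.30} → fail.
3 of 3 fail.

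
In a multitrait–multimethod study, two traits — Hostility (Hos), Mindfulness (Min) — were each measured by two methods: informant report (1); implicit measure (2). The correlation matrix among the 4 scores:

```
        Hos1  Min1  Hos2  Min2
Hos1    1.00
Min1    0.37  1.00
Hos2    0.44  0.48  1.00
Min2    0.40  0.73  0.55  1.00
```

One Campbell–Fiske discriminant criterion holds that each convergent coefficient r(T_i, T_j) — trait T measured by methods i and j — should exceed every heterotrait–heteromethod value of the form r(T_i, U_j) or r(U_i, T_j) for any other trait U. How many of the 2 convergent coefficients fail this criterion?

Each convergent coefficient versus the relevant comparison correlations:
Hos (methods 1·2): 0.44 vs {0.40, 0.48} → fail.
Min (methods 1·2): 0.73 vs {0.48, 0.40} → pass.
1 of 2 fail.

1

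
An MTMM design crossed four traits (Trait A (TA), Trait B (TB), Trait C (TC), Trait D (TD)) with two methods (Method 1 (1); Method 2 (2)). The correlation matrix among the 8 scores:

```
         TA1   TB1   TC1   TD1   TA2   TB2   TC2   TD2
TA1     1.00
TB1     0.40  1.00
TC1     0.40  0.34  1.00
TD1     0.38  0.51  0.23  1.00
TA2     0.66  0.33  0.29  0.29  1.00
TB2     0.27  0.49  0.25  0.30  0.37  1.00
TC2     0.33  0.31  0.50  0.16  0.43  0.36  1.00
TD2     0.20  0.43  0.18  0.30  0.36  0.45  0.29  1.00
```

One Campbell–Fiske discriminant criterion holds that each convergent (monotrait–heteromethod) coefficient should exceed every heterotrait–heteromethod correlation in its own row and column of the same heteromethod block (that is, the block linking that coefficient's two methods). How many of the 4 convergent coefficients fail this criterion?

Checking each validity diagonal entry against its comparison values:
TA (methods 1·2): 0.66 vs {0.27, 0.33, 0.33, 0.29, 0.20, 0.29} → pass.
TB (methods 1·2): 0.49 vs {0.33, 0.27, 0.31, 0.25, 0.43, 0.30} → pass.
TC (methods 1·2): 0.50 vs {0.29, 0.33, 0.25, 0.31, 0.18, 0.16} → pass.
TD (methods 1·2): 0.30 vs {0.29, 0.20, 0.30, 0.43, 0.16, 0.18} → fail.
1 of 4 fail.

1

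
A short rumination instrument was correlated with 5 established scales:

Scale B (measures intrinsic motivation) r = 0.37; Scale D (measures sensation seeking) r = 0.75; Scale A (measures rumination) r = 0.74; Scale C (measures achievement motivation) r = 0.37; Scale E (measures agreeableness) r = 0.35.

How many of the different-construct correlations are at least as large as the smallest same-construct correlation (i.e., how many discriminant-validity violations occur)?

1

Convergent (same construct = rumination): Scale A.
Smallest convergent = 0.74. Discriminant values: 0.37, 0.75, 0.37, 0.35; count ≥ 0.74 → 1.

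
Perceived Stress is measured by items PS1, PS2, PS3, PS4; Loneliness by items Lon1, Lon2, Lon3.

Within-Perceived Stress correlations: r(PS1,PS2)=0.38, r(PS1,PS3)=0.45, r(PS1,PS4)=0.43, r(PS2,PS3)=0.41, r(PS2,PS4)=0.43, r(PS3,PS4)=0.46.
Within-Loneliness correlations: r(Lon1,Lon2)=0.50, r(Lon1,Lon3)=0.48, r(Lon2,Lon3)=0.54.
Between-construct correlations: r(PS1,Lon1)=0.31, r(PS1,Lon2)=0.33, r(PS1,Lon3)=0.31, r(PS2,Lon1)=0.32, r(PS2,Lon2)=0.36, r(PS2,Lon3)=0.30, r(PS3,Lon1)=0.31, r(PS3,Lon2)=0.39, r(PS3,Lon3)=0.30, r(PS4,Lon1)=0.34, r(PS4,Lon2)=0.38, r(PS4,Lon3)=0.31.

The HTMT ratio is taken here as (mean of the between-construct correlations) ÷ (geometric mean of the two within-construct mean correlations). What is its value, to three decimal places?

0.710

Mean between = 3.96/12 = 0.3300.
Mean within-PS = 2.56/6 = 0.4267; mean within-Lon = 1.52/3 = 0.5067.
Geometric mean = √(0.4267 × 0.5067) = 0.4650.
HTMT = 0.3300 / 0.4650 = 0.710.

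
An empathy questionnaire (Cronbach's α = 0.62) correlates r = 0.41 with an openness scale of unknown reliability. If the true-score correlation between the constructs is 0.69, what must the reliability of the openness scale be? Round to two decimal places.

r_true = r_obs / √(r_xx · r_yy) ⇒ 0.69 = 0.41 / √(0.62 · r_yy).
√(0.62 · r_yy) = 0.41 / 0.69 = 0.5942; 0.62 · r_yy = 0.3531; r_yy = 0.3531 / 0.62 ≈ 0.57.

0.57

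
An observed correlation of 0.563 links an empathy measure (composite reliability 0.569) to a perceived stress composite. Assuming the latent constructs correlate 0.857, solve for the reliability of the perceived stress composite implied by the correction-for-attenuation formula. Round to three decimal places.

0.758

r_true = r_obs / √(r_xx · r_yy) ⇒ 0.857 = 0.563 / √(0.569 · r_yy).
√(0.569 · r_yy) = 0.563 / 0.857 = 0.6569; 0.569 · r_yy = 0.4315; r_yy = 0.4315 / 0.569 ≈ 0.758.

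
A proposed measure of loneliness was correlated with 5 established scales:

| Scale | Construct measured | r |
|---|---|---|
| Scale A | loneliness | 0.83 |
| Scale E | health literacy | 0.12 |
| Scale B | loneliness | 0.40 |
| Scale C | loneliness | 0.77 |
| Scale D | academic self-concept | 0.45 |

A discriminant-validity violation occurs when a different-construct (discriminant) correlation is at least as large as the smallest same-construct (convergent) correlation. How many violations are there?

1

Convergent (same construct = loneliness): Scale A, Scale B, Scale C.
Smallest convergent = 0.40. Discriminant values: 0.12, 0.45; count ≥ 0.40 → 1.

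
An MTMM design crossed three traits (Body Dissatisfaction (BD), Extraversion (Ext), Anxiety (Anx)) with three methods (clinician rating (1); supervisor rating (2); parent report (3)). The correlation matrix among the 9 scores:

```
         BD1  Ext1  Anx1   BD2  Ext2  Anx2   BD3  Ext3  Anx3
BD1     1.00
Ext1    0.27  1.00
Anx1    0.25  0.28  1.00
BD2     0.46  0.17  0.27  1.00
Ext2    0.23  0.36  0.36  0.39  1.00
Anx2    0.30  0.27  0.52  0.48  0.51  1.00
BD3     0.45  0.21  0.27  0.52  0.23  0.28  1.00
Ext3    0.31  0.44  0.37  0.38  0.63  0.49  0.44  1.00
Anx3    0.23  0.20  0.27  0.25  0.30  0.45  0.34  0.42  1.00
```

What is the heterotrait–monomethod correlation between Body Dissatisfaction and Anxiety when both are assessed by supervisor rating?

Different traits, same method: r(BD2, Anx2) = 0.48.

0.48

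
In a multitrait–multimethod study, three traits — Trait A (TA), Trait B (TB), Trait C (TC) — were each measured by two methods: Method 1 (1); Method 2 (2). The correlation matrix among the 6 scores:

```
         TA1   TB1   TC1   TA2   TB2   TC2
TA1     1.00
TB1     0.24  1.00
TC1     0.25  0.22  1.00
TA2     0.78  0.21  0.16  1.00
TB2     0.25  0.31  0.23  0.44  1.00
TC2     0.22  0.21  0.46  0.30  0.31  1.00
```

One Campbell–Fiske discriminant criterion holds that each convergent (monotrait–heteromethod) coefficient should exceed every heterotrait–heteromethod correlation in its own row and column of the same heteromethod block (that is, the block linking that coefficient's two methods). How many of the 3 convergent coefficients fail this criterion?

Checking each validity diagonal entry against its comparison values:
TA (methods 1·2): 0.78 vs {0.25, 0.21, 0.22, 0.16} → pass.
TB (methods 1·2): 0.31 vs {0.21, 0.25, 0.21, 0.23} → pass.
TC (methods 1·2): 0.46 vs {0.16, 0.22, 0.23, 0.21} → pass.
0 of 3 fail.

0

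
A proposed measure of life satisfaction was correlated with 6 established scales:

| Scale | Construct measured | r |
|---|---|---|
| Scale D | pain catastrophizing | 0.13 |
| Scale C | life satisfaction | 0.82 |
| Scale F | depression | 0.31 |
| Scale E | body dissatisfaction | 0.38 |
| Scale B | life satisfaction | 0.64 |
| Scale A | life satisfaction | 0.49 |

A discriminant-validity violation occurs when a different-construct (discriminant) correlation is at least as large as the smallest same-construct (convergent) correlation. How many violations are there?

0

Convergent (same construct = life satisfaction): Scale C, Scale B, Scale A.
Smallest convergent = 0.49. Discriminant values: 0.13, 0.31, 0.38; count ≥ 0.49 → 0.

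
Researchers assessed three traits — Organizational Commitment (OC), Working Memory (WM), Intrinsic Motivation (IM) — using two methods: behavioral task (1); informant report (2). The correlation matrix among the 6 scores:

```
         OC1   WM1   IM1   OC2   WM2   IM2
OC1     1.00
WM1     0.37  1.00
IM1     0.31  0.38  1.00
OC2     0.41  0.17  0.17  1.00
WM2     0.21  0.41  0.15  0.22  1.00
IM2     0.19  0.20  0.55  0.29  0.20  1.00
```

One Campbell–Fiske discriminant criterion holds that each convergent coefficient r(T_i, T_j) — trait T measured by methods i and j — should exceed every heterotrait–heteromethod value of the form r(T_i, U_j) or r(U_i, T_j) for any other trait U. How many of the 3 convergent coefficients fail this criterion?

0

Each convergent coefficient versus the relevant comparison correlations:
OC (methods 1·2): 0.41 vs {0.21, 0.17, 0.19, 0.17} → pass.
WM (methods 1·2): 0.41 vs {0.17, 0.21, 0.20, 0.15} → pass.
IM (methods 1·2): 0.55 vs {0.17, 0.19, 0.15, 0.20} → pass.
0 of 3 fail.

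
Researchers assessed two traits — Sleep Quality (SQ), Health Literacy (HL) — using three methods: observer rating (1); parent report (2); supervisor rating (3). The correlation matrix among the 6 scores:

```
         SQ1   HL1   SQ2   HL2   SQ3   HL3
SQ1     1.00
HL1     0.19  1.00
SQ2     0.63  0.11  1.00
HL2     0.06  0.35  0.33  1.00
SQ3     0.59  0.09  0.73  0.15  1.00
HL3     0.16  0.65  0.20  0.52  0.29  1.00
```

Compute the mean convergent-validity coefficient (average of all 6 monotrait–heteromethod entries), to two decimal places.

0.58

Convergent values: 0.63, 0.59, 0.73, 0.35, 0.65, 0.52; mean = 3.47/6 = 0.58.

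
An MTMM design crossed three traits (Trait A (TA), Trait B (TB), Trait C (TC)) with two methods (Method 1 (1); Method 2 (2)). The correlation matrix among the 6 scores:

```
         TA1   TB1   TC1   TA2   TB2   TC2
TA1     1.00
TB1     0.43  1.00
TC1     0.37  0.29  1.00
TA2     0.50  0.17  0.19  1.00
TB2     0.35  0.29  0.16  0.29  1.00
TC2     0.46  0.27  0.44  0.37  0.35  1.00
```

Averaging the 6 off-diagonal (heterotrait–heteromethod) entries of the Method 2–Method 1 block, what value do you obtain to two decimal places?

0.27

HTHM values (method 2 × method 1): 0.17, 0.19, 0.35, 0.16, 0.46, 0.27; mean = 1.60/6 = 0.27.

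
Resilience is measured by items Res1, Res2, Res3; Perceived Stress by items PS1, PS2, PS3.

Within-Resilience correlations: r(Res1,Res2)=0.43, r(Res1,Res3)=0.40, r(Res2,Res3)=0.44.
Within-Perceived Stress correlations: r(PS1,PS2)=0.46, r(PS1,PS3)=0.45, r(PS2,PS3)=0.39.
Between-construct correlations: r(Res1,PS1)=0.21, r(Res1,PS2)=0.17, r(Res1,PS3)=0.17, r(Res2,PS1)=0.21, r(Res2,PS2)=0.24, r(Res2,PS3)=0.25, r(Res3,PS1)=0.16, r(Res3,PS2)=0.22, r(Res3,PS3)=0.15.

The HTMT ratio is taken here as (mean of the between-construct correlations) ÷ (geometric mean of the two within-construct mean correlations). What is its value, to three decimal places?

0.462

Mean between = 1.78/9 = 0.1978.
Mean within-Res = 1.27/3 = 0.4233; mean within-PS = 1.30/3 = 0.4333.
Geometric mean = √(0.4233 × 0.4333) = 0.4283.
HTMT = 0.1978 / 0.4283 = 0.462.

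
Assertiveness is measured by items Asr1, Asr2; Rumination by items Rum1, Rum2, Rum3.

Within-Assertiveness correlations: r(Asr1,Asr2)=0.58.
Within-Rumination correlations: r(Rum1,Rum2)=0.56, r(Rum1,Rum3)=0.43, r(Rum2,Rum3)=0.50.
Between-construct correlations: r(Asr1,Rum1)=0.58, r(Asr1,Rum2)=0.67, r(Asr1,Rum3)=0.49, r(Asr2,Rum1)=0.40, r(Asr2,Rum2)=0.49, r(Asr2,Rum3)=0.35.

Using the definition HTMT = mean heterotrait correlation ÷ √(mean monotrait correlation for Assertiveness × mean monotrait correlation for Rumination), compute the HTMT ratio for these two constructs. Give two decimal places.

Between-construct mean = 2.98/6 = 0.4967.
Mean within-Asr = 0.58/1 = 0.5800; mean within-Rum = 1.49/3 = 0.4967.
Geometric mean = √(0.5800 × 0.4967) = 0.5367.
HTMT = 0.4967 / 0.5367 = 0.93.

0.93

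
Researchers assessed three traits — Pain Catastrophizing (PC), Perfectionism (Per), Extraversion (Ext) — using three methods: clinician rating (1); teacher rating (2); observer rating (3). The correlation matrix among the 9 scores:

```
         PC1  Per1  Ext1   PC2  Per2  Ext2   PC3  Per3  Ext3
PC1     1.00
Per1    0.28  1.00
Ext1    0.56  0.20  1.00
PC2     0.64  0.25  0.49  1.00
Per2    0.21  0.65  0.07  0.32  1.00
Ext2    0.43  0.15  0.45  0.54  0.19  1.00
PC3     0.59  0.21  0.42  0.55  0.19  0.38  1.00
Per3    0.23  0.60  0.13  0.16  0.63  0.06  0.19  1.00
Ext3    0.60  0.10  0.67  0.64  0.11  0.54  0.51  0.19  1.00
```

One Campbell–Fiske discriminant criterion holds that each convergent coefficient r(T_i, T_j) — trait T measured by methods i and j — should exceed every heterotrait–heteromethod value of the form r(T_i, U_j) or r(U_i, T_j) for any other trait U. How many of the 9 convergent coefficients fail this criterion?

4

Convergent coefficients and their comparison sets:
PC (methods 1·2): 0.64 vs {0.21, 0.25, 0.43, 0.49} → pass.
PC (methods 1·3): 0.59 vs {0.23, 0.21, 0.60, 0.42} → fail.
PC (methods 2·3): 0.55 vs {0.16, 0.19, 0.64, 0.38} → fail.
Per (methods 1·2): 0.65 vs {0.25, 0.21, 0.15, 0.07} → pass.
Per (methods 1·3): 0.60 vs {0.21, 0.23, 0.10, 0.13} → pass.
Per (methods 2·3): 0.63 vs {0.19, 0.16, 0.11, 0.06} → pass.
Ext (methods 1·2): 0.45 vs {0.49, 0.43, 0.07, 0.15} → fail.
Ext (methods 1·3): 0.67 vs {0.42, 0.60, 0.13, 0.10} → pass.
Ext (methods 2·3): 0.54 vs {0.38, 0.64, 0.06, 0.11} → fail.
4 of 9 fail.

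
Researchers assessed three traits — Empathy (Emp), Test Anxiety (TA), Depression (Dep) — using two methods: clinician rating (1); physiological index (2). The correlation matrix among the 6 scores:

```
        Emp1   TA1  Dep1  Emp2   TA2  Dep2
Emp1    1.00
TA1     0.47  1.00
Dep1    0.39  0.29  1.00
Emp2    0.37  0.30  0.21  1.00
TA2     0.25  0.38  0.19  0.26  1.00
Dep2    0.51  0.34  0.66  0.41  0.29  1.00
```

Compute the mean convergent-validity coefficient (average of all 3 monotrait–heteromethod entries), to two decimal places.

0.47

Convergent values: 0.37, 0.38, 0.66; mean = 1.41/3 = 0.47.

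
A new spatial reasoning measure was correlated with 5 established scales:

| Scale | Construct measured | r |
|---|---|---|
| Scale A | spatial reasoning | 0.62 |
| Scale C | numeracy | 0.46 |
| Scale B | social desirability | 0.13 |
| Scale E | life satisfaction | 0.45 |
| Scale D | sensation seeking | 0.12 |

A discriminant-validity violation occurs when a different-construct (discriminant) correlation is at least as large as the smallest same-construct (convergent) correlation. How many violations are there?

Convergent (same construct = spatial reasoning): Scale A.
Smallest convergent = 0.62. Discriminant values: 0.46, 0.13, 0.45, 0.12; count ≥ 0.62 → 0.

0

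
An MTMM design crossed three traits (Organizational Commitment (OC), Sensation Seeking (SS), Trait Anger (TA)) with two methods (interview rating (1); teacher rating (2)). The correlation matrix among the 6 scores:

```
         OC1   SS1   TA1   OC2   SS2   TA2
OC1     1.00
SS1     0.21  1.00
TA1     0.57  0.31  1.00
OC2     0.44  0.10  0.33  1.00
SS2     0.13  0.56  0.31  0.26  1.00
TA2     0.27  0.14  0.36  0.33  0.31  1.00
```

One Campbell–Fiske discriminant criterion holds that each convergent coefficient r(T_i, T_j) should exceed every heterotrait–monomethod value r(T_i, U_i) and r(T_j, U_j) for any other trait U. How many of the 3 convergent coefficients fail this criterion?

2

Checking each validity diagonal entry against its comparison values:
OC (methods 1·2): 0.44 vs {0.21, 0.26, 0.57, 0.33} → fail.
SS (methods 1·2): 0.56 vs {0.21, 0.26, 0.31, 0.31} → pass.
TA (methods 1·2): 0.36 vs {0.57, 0.33, 0.31, 0.31} → fail.
2 of 3 fail.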